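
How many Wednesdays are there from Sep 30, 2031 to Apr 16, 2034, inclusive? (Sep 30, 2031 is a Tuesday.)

133

Sep 30, 2031 is a Tuesday; the first Wednesday on or after it is Oct 1, 2031 (1 day later).
From Oct 1, 2031 to Apr 16, 2034: 91 + 366 + 365 + 106 = 928 days (rest of 2031, 2032, 2033, to Apr 16, 2034 in 2034).
928 ÷ 7 = 132 full weeks with remainder 4, so 132 more Wednesdays after the first → 133.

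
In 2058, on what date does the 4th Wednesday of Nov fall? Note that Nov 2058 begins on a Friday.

Nov 2058 begins on a Friday, so the first Wednesday is Nov 6 (5 days later).
The 4th Wednesday is 3 weeks later: 6 + 21 = 27.

Nov 27, 2058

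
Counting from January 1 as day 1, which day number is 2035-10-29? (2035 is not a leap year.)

302

Days in months before October: 31 + 28 + 31 + 30 + 31 + 30 + 31 + 31 + 30 = 273.
Plus 29 days into October → day 302.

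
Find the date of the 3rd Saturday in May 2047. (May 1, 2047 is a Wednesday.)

May 2047 begins on a Wednesday, so the first Saturday is May 4 (3 days later).
The 3rd Saturday is 2 weeks later: 4 + 14 = 18.

May 18, 2047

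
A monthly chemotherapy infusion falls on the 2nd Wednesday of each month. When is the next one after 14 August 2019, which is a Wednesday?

11 September 2019

August 2019 starts on a Thursday; its first Wednesday is the 7th, so the 2nd Wednesday is the 14th — 14 August 2019.
That is not after 14 August 2019, so look at September 2019.
September 2019 starts on a Sunday; its first Wednesday is the 4th, so the 2nd Wednesday is the 11th — 11 September 2019.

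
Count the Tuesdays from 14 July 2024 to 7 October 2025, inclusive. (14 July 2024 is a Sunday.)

65

14 July 2024 is a Sunday; the first Tuesday on or after it is 16 July 2024 (2 days later).
From 16 July 2024 to 7 October 2025: 168 + 280 = 448 days (rest of 2024, to 7 October 2025 in 2025).
448 ÷ 7 = 64 full weeks with remainder 0, so 64 more Tuesdays after the first → 65.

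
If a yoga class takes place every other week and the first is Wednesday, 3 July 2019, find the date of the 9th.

23 October 2019

The 9th occurrence is 8 intervals after the first: 8 × 14 = 112 days after 3 July 2019.
July has 31 days — 28 days to the end of July leaves 84.
August has 31 days (53 left).
September has 30 days (23 left).
23 days into October → 23 October 2019.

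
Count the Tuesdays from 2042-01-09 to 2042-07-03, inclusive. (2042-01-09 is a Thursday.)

25

2042-01-09 is a Thursday; the first Tuesday on or after it is 2042-01-14 (5 days later).
From 2042-01-14 to 2042-07-03: 17 + 28 + 31 + 30 + 31 + 30 + 3 = 170 days (rest of January, February, March, April, May, June, July).
170 ÷ 7 = 24 full weeks with remainder 2, so 24 more Tuesdays after the first → 25.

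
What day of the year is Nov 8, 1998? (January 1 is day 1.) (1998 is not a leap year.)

312

Days in months before Nov: 31 + 28 + 31 + 30 + 31 + 30 + 31 + 31 + 30 + 31 = 304.
Plus 8 days into Nov → day 312.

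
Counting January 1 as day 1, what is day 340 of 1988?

1988-12-05

January has 31 days (340 − 31 = 309 remain).
February has 29 days (309 − 29 = 280 remain).
March has 31 days (280 − 31 = 249 remain).
April has 30 days (249 − 30 = 219 remain).
May has 31 days (219 − 31 = 188 remain).
June has 30 days (188 − 30 = 158 remain).
July has 31 days (158 − 31 = 127 remain).
August has 31 days (127 − 31 = 96 remain).
September has 30 days (96 − 30 = 66 remain).
October has 31 days (66 − 31 = 35 remain).
November has 30 days (35 − 30 = 5 remain).
5 into December → December 5.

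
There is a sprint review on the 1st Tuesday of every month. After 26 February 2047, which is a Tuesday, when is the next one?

February 2047 starts on a Friday, so its 1st Tuesday is 5 February 2047 (4 days in).
That is not after 26 February 2047, so look at March 2047.
March 2047 starts on a Friday, so its 1st Tuesday is 5 March 2047 (4 days in).

5 March 2047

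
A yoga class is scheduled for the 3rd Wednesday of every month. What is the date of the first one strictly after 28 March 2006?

19 April 2006

March 2006 starts on a Wednesday; its first Wednesday is the 1st, so the 3rd Wednesday is the 15th — 15 March 2006.
That is not after 28 March 2006, so look at April 2006.
April 2006 starts on a Saturday; its first Wednesday is the 5th, so the 3rd Wednesday is the 19th — 19 April 2006.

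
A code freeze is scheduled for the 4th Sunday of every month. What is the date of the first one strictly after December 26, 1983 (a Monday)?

December 1983 starts on a Thursday; its first Sunday is the 4th, so the 4th Sunday is the 25th — December 25, 1983.
That is not after December 26, 1983, so look at January 1984.
January 1984 starts on a Sunday; its first Sunday is the 1st, so the 4th Sunday is the 22nd — January 22, 1984.

January 22, 1984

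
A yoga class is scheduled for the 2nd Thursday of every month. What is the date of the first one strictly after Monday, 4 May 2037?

May 2037 starts on a Friday; its first Thursday is the 7th, so the 2nd Thursday is the 14th — 14 May 2037.
14 May 2037 is after 4 May 2037, so that is the next one.

14 May 2037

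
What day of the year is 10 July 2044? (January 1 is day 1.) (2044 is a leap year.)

Days in months before July: 31 + 29 + 31 + 30 + 31 + 30 = 182.
Plus 10 days into July → day 192.

192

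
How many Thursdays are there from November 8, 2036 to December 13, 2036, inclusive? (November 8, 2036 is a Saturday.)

November 8, 2036 is a Saturday; the first Thursday on or after it is November 13, 2036 (5 days later).
From November 13, 2036 to December 13, 2036: 17 + 13 = 30 days (rest of November, December).
30 ÷ 7 = 4 full weeks with remainder 2, so 4 more Thursdays after the first → 5.

5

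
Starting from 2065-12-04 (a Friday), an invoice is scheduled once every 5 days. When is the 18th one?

The 18th occurrence is 17 intervals after the first: 17 × 5 = 85 days after 2065-12-04.
December has 31 days — 27 days to the end of December leaves 58.
January has 31 days (27 left).
27 days into February → 2066-02-27.

2066-02-27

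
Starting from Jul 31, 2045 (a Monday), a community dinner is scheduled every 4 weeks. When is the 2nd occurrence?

The 2nd occurrence is 1 interval after the first: 1 × 28 = 28 days after Jul 31, 2045.
Jul has 31 days — 0 days to the end of Jul leaves 28.
28 days into Aug → Aug 28, 2045.

Aug 28, 2045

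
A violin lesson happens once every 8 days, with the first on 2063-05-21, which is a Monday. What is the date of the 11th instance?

The 11th occurrence is 10 intervals after the first: 10 × 8 = 80 days after 2063-05-21.
May has 31 days — 10 days to the end of May leaves 70.
June has 30 days (40 left).
July has 31 days (9 left).
9 days into August → 2063-08-09.

2063-08-09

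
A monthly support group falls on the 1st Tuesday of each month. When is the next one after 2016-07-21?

2016-08-02

July 2016 starts on a Friday, so its 1st Tuesday is 2016-07-05 (4 days in).
That is not after 2016-07-21, so look at August 2016.
August 2016 starts on a Monday, so its 1st Tuesday is 2016-08-02 (1 day in).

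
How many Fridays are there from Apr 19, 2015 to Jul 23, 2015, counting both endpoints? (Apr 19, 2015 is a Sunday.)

13

Apr 19, 2015 is a Sunday; the first Friday on or after it is Apr 24, 2015 (5 days later).
From Apr 24, 2015 to Jul 23, 2015: 6 + 31 + 30 + 23 = 90 days (rest of Apr, May, Jun, Jul).
90 ÷ 7 = 12 full weeks with remainder 6, so 12 more Fridays after the first → 13.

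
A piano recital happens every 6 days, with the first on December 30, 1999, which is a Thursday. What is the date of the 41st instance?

August 26, 2000

The 41st occurrence is 40 intervals after the first: 40 × 6 = 240 days after December 30, 1999.
December has 31 days — 1 day to the end of December leaves 239.
January has 31 days (208 left).
February has 29 days (179 left).
March has 31 days (148 left).
April has 30 days (118 left).
May has 31 days (87 left).
June has 30 days (57 left).
July has 31 days (26 left).
26 days into August → August 26, 2000.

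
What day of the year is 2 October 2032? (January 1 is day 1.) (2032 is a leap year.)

Days in months before October: 31 + 29 + 31 + 30 + 31 + 30 + 31 + 31 + 30 = 274.
Plus 2 days into October → day 276.

276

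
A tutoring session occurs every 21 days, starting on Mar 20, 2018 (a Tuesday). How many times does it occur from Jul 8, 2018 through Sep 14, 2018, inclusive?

3

Occurrences land 21·i days after Mar 20, 2018 for i = 0, 1, 2, …
Jul 8, 2018 is 110 days after the start; 110 ÷ 21 = 5 remainder 5; since the remainder is 5, round up to i = 6. First occurrence in the window: #7 on Jul 24, 2018 (6×21 = 126 days in).
Sep 14, 2018 is 178 days after the start; 178 ÷ 21 = 8 remainder 10. Last occurrence in the window: #9 on Sep 4, 2018.
Occurrences #7 through #9: 3 in total.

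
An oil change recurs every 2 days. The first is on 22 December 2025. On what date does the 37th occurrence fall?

The 37th occurrence is 36 intervals after the first: 36 × 2 = 72 days after 22 December 2025.
December has 31 days — 9 days to the end of December leaves 63.
January has 31 days (32 left).
February has 28 days (4 left).
4 days into March → 4 March 2026.

4 March 2026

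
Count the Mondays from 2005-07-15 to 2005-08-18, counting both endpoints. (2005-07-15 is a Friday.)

2005-07-15 is a Friday; the first Monday on or after it is 2005-07-18 (3 days later).
From 2005-07-18 to 2005-08-18: 13 + 18 = 31 days (rest of July, August).
31 ÷ 7 = 4 full weeks with remainder 3, so 4 more Mondays after the first → 5.

5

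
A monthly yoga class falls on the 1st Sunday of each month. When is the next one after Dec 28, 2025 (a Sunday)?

Jan 4, 2026

Dec 2025 starts on a Monday, so its 1st Sunday is Dec 7, 2025 (6 days in).
That is not after Dec 28, 2025, so look at Jan 2026.
Jan 2026 starts on a Thursday, so its 1st Sunday is Jan 4, 2026 (3 days in).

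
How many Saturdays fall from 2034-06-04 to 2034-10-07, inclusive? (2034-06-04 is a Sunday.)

18

2034-06-04 is a Sunday; the first Saturday on or after it is 2034-06-10 (6 days later).
From 2034-06-10 to 2034-10-07: 20 + 31 + 31 + 30 + 7 = 119 days (rest of June, July, August, September, October).
119 ÷ 7 = 17 full weeks with remainder 0, so 17 more Saturdays after the first → 18.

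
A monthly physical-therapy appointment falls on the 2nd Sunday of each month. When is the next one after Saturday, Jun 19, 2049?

Jun 2049 starts on a Tuesday; its first Sunday is the 6th, so the 2nd Sunday is the 13th — Jun 13, 2049.
That is not after Jun 19, 2049, so look at Jul 2049.
Jul 2049 starts on a Thursday; its first Sunday is the 4th, so the 2nd Sunday is the 11th — Jul 11, 2049.

Jul 11, 2049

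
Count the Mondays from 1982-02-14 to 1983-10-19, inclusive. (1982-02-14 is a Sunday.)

88

1982-02-14 is a Sunday; the first Monday on or after it is 1982-02-15 (1 day later).
From 1982-02-15 to 1983-10-19: 319 + 292 = 611 days (rest of 1982, to 1983-10-19 in 1983).
611 ÷ 7 = 87 full weeks with remainder 2, so 87 more Mondays after the first → 88.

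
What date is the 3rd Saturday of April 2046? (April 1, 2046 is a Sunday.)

April 2046 begins on a Sunday, so the first Saturday is April 7 (6 days later).
The 3rd Saturday is 2 weeks later: 7 + 14 = 21.

21 April 2046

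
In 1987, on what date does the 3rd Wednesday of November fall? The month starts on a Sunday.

November 18, 1987

November 1987 begins on a Sunday, so the first Wednesday is November 4 (3 days later).
The 3rd Wednesday is 2 weeks later: 4 + 14 = 18.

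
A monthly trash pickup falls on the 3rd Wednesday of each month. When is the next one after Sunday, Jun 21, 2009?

Jun 2009 starts on a Monday; its first Wednesday is the 3rd, so the 3rd Wednesday is the 17th — Jun 17, 2009.
That is not after Jun 21, 2009, so look at Jul 2009.
Jul 2009 starts on a Wednesday; its first Wednesday is the 1st, so the 3rd Wednesday is the 15th — Jul 15, 2009.

Jul 15, 2009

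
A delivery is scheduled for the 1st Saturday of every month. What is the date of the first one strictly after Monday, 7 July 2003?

July 2003 starts on a Tuesday, so its 1st Saturday is 5 July 2003 (4 days in).
That is not after 7 July 2003, so look at August 2003.
August 2003 starts on a Friday, so its 1st Saturday is 2 August 2003 (1 day in).

2 August 2003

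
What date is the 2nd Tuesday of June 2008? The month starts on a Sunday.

2008-06-10

June 2008 begins on a Sunday, so the first Tuesday is June 3 (2 days later).
The 2nd Tuesday is 1 weeks later: 3 + 7 = 10.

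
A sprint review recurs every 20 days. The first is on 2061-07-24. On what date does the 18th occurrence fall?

The 18th occurrence is 17 intervals after the first: 17 × 20 = 340 days after 2061-07-24.
July has 31 days — 7 days to the end of July leaves 333.
August has 31 days (302 left).
September has 30 days (272 left).
October has 31 days (241 left).
November has 30 days (211 left).
December has 31 days (180 left).
January has 31 days (149 left).
February has 28 days (121 left).
March has 31 days (90 left).
April has 30 days (60 left).
May has 31 days (29 left).
29 days into June → 2062-06-29.

2062-06-29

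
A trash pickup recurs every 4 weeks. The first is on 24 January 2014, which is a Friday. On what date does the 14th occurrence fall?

23 January 2015

The 14th occurrence is 13 intervals after the first: 13 × 28 = 364 days after 24 January 2014.
January has 31 days — 7 days to the end of January leaves 357.
February has 28 days (329 left).
March has 31 days (298 left).
April has 30 days (268 left).
May has 31 days (237 left).
June has 30 days (207 left).
July has 31 days (176 left).
August has 31 days (145 left).
September has 30 days (115 left).
October has 31 days (84 left).
November has 30 days (54 left).
December has 31 days (23 left).
23 days into January → 23 January 2015.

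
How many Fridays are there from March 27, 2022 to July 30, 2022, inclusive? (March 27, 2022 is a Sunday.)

March 27, 2022 is a Sunday; the first Friday on or after it is April 1, 2022 (5 days later).
From April 1, 2022 to July 30, 2022: 29 + 31 + 30 + 30 = 120 days (rest of April, May, June, July).
120 ÷ 7 = 17 full weeks with remainder 1, so 17 more Fridays after the first → 18.

18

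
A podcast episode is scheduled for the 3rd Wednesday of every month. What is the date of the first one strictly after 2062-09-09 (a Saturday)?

2062-09-20

September 2062 starts on a Friday; its first Wednesday is the 6th, so the 3rd Wednesday is the 20th — 2062-09-20.
2062-09-20 is after 2062-09-09, so that is the next one.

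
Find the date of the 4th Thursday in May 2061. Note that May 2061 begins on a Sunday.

2061-05-26

May 2061 begins on a Sunday, so the first Thursday is May 5 (4 days later).
The 4th Thursday is 3 weeks later: 5 + 21 = 26.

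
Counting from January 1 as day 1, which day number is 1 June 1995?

Days in months before June: 31 + 28 + 31 + 30 + 31 = 151.
Plus 1 day into June → day 152.

152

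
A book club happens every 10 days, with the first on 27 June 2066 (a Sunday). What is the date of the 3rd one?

The 3rd occurrence is 2 intervals after the first: 2 × 10 = 20 days after 27 June 2066.
June has 30 days — 3 days to the end of June leaves 17.
17 days into July → 17 July 2066.

17 July 2066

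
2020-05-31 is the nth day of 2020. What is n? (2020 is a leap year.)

152

Days in months before May: 31 + 29 + 31 + 30 = 121.
Plus 31 days into May → day 152.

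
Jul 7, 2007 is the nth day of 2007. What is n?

Days in months before Jul: 31 + 28 + 31 + 30 + 31 + 30 = 181.
Plus 7 days into Jul → day 188.

188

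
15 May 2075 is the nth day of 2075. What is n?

Days in months before May: 31 + 28 + 31 + 30 = 120.
Plus 15 days into May → day 135.

135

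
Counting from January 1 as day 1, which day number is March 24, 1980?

84

Days in months before March: 31 + 29 = 60.
Plus 24 days into March → day 84.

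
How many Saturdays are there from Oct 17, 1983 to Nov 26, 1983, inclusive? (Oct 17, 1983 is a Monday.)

Oct 17, 1983 is a Monday; the first Saturday on or after it is Oct 22, 1983 (5 days later).
From Oct 22, 1983 to Nov 26, 1983: 9 + 26 = 35 days (rest of Oct, Nov).
35 ÷ 7 = 5 full weeks with remainder 0, so 5 more Saturdays after the first → 6.

6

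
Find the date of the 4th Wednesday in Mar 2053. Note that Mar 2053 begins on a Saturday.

Mar 2053 begins on a Saturday, so the first Wednesday is Mar 5 (4 days later).
The 4th Wednesday is 3 weeks later: 5 + 21 = 26.

Mar 26, 2053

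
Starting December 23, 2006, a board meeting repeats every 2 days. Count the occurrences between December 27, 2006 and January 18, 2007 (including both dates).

12

Occurrences land 2·i days after December 23, 2006 for i = 0, 1, 2, …
December 27, 2006 is 4 days after the start; 4 ÷ 2 = 2 remainder 0. First occurrence in the window: #3 on December 27, 2006 (2×2 = 4 days in).
January 18, 2007 is 26 days after the start; 26 ÷ 2 = 13 remainder 0. Last occurrence in the window: #14 on January 18, 2007.
Occurrences #3 through #14: 12 in total.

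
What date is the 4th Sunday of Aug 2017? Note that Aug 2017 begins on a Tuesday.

Aug 2017 begins on a Tuesday, so the first Sunday is Aug 6 (5 days later).
The 4th Sunday is 3 weeks later: 6 + 21 = 27.

Aug 27, 2017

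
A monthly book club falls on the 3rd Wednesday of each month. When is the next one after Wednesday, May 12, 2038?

May 19, 2038

May 2038 starts on a Saturday; its first Wednesday is the 5th, so the 3rd Wednesday is the 19th — May 19, 2038.
May 19, 2038 is after May 12, 2038, so that is the next one.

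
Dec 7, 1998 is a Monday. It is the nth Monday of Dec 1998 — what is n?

1st

Day 7 falls in week ⌈7/7⌉ of the month.
Days 1–7 hold the 1st Monday, 8–14 the 2nd, 15–21 the 3rd, 22–28 the 4th, 29–31 the 5th.
7 is in the range for the 1st.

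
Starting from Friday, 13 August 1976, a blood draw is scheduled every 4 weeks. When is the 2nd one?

10 September 1976

The 2nd occurrence is 1 interval after the first: 1 × 28 = 28 days after 13 August 1976.
August has 31 days — 18 days to the end of August leaves 10.
10 days into September → 10 September 1976.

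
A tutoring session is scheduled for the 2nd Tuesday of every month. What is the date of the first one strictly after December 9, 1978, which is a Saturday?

December 1978 starts on a Friday; its first Tuesday is the 5th, so the 2nd Tuesday is the 12th — December 12, 1978.
December 12, 1978 is after December 9, 1978, so that is the next one.

December 12, 1978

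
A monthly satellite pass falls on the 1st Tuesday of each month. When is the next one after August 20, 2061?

August 2061 starts on a Monday, so its 1st Tuesday is August 2, 2061 (1 day in).
That is not after August 20, 2061, so look at September 2061.
September 2061 starts on a Thursday, so its 1st Tuesday is September 6, 2061 (5 days in).

September 6, 2061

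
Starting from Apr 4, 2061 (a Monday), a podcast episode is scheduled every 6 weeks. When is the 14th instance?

The 14th occurrence is 13 intervals after the first: 13 × 42 = 546 days after Apr 4, 2061.
Apr has 30 days — 26 days to the end of Apr leaves 520.
From end of Apr to end of 2061 is 245 days (275 left).
Jan has 31 days (244 left).
Feb has 28 days (216 left).
Mar has 31 days (185 left).
Apr has 30 days (155 left).
May has 31 days (124 left).
Jun has 30 days (94 left).
Jul has 31 days (63 left).
Aug has 31 days (32 left).
Sep has 30 days (2 left).
2 days into Oct → Oct 2, 2062.

Oct 2, 2062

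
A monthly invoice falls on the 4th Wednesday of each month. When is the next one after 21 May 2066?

26 May 2066

May 2066 starts on a Saturday; its first Wednesday is the 5th, so the 4th Wednesday is the 26th — 26 May 2066.
26 May 2066 is after 21 May 2066, so that is the next one.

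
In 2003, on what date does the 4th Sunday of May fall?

May 25, 2003

The first Sunday of May 2003 is May 4.
The 4th Sunday is 3 weeks later: 4 + 21 = 25.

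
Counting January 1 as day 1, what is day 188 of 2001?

January has 31 days (188 − 31 = 157 remain).
February has 28 days (157 − 28 = 129 remain).
March has 31 days (129 − 31 = 98 remain).
April has 30 days (98 − 30 = 68 remain).
May has 31 days (68 − 31 = 37 remain).
June has 30 days (37 − 30 = 7 remain).
7 into July → July 7.

7 July 2001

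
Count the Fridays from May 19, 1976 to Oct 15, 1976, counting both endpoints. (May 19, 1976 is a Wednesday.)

22

May 19, 1976 is a Wednesday; the first Friday on or after it is May 21, 1976 (2 days later).
From May 21, 1976 to Oct 15, 1976: 10 + 30 + 31 + 31 + 30 + 15 = 147 days (rest of May, Jun, Jul, Aug, Sep, Oct).
147 ÷ 7 = 21 full weeks with remainder 0, so 21 more Fridays after the first → 22.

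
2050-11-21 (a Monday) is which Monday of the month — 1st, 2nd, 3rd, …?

Day 21 falls in week ⌈21/7⌉ of the month.
Days 1–7 hold the 1st Monday, 8–14 the 2nd, 15–21 the 3rd, 22–28 the 4th, 29–31 the 5th.
21 is in the range for the 3rd.

3rd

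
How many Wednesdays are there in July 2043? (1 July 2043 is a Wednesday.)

5

1 July 2043 is a Wednesday; the first Wednesday on or after it is 1 July 2043.
From 1 July 2043 to 31 July 2043 is 31 − 1 = 30 days.
30 ÷ 7 = 4 full weeks with remainder 2, so 4 more Wednesdays after the first → 5.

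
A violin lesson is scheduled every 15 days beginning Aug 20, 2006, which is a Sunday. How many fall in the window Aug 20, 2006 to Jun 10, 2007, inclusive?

20

Occurrences land 15·i days after Aug 20, 2006 for i = 0, 1, 2, …
The window opens on the start date, so the first occurrence inside is #1 on Aug 20, 2006.
Jun 10, 2007 is 294 days after the start; 294 ÷ 15 = 19 remainder 9. Last occurrence in the window: #20 on Jun 1, 2007.
Occurrences #1 through #20: 20 in total.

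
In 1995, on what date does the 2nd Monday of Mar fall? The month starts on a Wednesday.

Mar 13, 1995

Mar 1995 begins on a Wednesday, so the first Monday is Mar 6 (5 days later).
The 2nd Monday is 1 weeks later: 6 + 7 = 13.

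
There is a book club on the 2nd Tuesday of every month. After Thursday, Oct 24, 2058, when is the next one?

Nov 12, 2058

Oct 2058 starts on a Tuesday; its first Tuesday is the 1st, so the 2nd Tuesday is the 8th — Oct 8, 2058.
That is not after Oct 24, 2058, so look at Nov 2058.
Nov 2058 starts on a Friday; its first Tuesday is the 5th, so the 2nd Tuesday is the 12th — Nov 12, 2058.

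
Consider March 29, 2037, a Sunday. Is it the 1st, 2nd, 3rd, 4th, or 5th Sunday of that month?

Day 29 falls in week ⌈29/7⌉ of the month.
Days 1–7 hold the 1st Sunday, 8–14 the 2nd, 15–21 the 3rd, 22–28 the 4th, 29–31 the 5th.
29 is in the range for the 5th.

5th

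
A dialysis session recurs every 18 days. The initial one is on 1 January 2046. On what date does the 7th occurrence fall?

The 7th occurrence is 6 intervals after the first: 6 × 18 = 108 days after 1 January 2046.
January has 31 days — 30 days to the end of January leaves 78.
February has 28 days (50 left).
March has 31 days (19 left).
19 days into April → 19 April 2046.

19 April 2046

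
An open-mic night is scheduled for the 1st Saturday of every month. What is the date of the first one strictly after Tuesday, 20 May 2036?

7 June 2036

May 2036 starts on a Thursday, so its 1st Saturday is 3 May 2036 (2 days in).
That is not after 20 May 2036, so look at June 2036.
June 2036 starts on a Sunday, so its 1st Saturday is 7 June 2036 (6 days in).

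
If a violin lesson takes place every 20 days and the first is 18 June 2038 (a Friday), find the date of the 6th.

26 September 2038

The 6th occurrence is 5 intervals after the first: 5 × 20 = 100 days after 18 June 2038.
June has 30 days — 12 days to the end of June leaves 88.
July has 31 days (57 left).
August has 31 days (26 left).
26 days into September → 26 September 2038.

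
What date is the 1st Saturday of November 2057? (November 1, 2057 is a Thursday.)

November 2057 begins on a Thursday, so the first Saturday is November 3 (2 days later).

November 3, 2057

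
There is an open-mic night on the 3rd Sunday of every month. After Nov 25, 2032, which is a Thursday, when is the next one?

Dec 19, 2032

Nov 2032 starts on a Monday; its first Sunday is the 7th, so the 3rd Sunday is the 21st — Nov 21, 2032.
That is not after Nov 25, 2032, so look at Dec 2032.
Dec 2032 starts on a Wednesday; its first Sunday is the 5th, so the 3rd Sunday is the 19th — Dec 19, 2032.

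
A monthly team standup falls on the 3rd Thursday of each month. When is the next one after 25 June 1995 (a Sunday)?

20 July 1995

June 1995 starts on a Thursday; its first Thursday is the 1st, so the 3rd Thursday is the 15th — 15 June 1995.
That is not after 25 June 1995, so look at July 1995.
July 1995 starts on a Saturday; its first Thursday is the 6th, so the 3rd Thursday is the 20th — 20 July 1995.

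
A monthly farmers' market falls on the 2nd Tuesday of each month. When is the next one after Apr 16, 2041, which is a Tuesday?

Apr 2041 starts on a Monday; its first Tuesday is the 2nd, so the 2nd Tuesday is the 9th — Apr 9, 2041.
That is not after Apr 16, 2041, so look at May 2041.
May 2041 starts on a Wednesday; its first Tuesday is the 7th, so the 2nd Tuesday is the 14th — May 14, 2041.

May 14, 2041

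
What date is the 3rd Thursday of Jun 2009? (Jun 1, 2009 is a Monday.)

Jun 18, 2009

Jun 2009 begins on a Monday, so the first Thursday is Jun 4 (3 days later).
The 3rd Thursday is 2 weeks later: 4 + 14 = 18.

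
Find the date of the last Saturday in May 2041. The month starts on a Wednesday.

2041-05-25

May 2041 begins on a Wednesday, so the first Saturday is May 4 (3 days later).
May 2041 has 31 days. Adding weeks: 4, 11, 18, 25 — the last one ≤ 31 is the 25th.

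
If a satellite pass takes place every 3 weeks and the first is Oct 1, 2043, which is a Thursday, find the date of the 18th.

Sep 22, 2044

The 18th occurrence is 17 intervals after the first: 17 × 21 = 357 days after Oct 1, 2043.
Oct has 31 days — 30 days to the end of Oct leaves 327.
Nov has 30 days (297 left).
Dec has 31 days (266 left).
Jan has 31 days (235 left).
Feb has 29 days (206 left).
Mar has 31 days (175 left).
Apr has 30 days (145 left).
May has 31 days (114 left).
Jun has 30 days (84 left).
Jul has 31 days (53 left).
Aug has 31 days (22 left).
22 days into Sep → Sep 22, 2044.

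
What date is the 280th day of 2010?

January has 31 days (280 − 31 = 249 remain).
February has 28 days (249 − 28 = 221 remain).
March has 31 days (221 − 31 = 190 remain).
April has 30 days (190 − 30 = 160 remain).
May has 31 days (160 − 31 = 129 remain).
June has 30 days (129 − 30 = 99 remain).
July has 31 days (99 − 31 = 68 remain).
August has 31 days (68 − 31 = 37 remain).
September has 30 days (37 − 30 = 7 remain).
7 into October → October 7.

2010-10-07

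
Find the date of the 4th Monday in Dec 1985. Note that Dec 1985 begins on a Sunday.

Dec 23, 1985

Dec 1985 begins on a Sunday, so the first Monday is Dec 2 (1 day later).
The 4th Monday is 3 weeks later: 2 + 21 = 23.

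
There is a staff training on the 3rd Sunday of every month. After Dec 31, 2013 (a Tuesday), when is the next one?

Dec 2013 starts on a Sunday; its first Sunday is the 1st, so the 3rd Sunday is the 15th — Dec 15, 2013.
That is not after Dec 31, 2013, so look at Jan 2014.
Jan 2014 starts on a Wednesday; its first Sunday is the 5th, so the 3rd Sunday is the 19th — Jan 19, 2014.

Jan 19, 2014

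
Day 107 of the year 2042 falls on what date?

January has 31 days (107 − 31 = 76 remain).
February has 28 days (76 − 28 = 48 remain).
March has 31 days (48 − 31 = 17 remain).
17 into April → April 17.

April 17, 2042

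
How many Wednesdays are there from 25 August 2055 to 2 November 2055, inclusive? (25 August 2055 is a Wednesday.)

10

25 August 2055 is a Wednesday; the first Wednesday on or after it is 25 August 2055.
From 25 August 2055 to 2 November 2055: 6 + 30 + 31 + 2 = 69 days (rest of August, September, October, November).
69 ÷ 7 = 9 full weeks with remainder 6, so 9 more Wednesdays after the first → 10.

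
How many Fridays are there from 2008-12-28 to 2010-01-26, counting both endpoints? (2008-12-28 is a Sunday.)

2008-12-28 is a Sunday; the first Friday on or after it is 2009-01-02 (5 days later).
From 2009-01-02 to 2010-01-26: 363 + 26 = 389 days (rest of 2009, to 2010-01-26 in 2010).
389 ÷ 7 = 55 full weeks with remainder 4, so 55 more Fridays after the first → 56.

56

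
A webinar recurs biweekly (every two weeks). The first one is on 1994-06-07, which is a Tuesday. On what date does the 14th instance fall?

The 14th occurrence is 13 intervals after the first: 13 × 14 = 182 days after 1994-06-07.
June has 30 days — 23 days to the end of June leaves 159.
July has 31 days (128 left).
August has 31 days (97 left).
September has 30 days (67 left).
October has 31 days (36 left).
November has 30 days (6 left).
6 days into December → 1994-12-06.

1994-12-06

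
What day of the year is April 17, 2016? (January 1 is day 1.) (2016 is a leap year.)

Days in months before April: 31 + 29 + 31 = 91.
Plus 17 days into April → day 108.

108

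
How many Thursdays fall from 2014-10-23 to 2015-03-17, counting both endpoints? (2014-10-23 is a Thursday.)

21

2014-10-23 is a Thursday; the first Thursday on or after it is 2014-10-23.
From 2014-10-23 to 2015-03-17: 8 + 30 + 31 + 31 + 28 + 17 = 145 days (rest of October, November, December, January, February, March).
145 ÷ 7 = 20 full weeks with remainder 5, so 20 more Thursdays after the first → 21.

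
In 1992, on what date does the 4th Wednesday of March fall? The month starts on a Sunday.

March 25, 1992

March 1992 begins on a Sunday, so the first Wednesday is March 4 (3 days later).
The 4th Wednesday is 3 weeks later: 4 + 21 = 25.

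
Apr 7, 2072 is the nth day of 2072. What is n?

Days in months before Apr: 31 + 29 + 31 = 91.
Plus 7 days into Apr → day 98.

98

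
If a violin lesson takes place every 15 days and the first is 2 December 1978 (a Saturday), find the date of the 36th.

The 36th occurrence is 35 intervals after the first: 35 × 15 = 525 days after 2 December 1978.
December has 31 days — 29 days to the end of December leaves 496.
1979 has 365 days (131 left).
January has 31 days (100 left).
February has 29 days (71 left).
March has 31 days (40 left).
April has 30 days (10 left).
10 days into May → 10 May 1980.

10 May 1980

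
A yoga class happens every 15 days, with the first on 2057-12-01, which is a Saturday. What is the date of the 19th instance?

The 19th occurrence is 18 intervals after the first: 18 × 15 = 270 days after 2057-12-01.
December has 31 days — 30 days to the end of December leaves 240.
January has 31 days (209 left).
February has 28 days (181 left).
March has 31 days (150 left).
April has 30 days (120 left).
May has 31 days (89 left).
June has 30 days (59 left).
July has 31 days (28 left).
28 days into August → 2058-08-28.

2058-08-28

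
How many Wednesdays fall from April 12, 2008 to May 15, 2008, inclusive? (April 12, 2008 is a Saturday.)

5

April 12, 2008 is a Saturday; the first Wednesday on or after it is April 16, 2008 (4 days later).
From April 16, 2008 to May 15, 2008: 14 + 15 = 29 days (rest of April, May).
29 ÷ 7 = 4 full weeks with remainder 1, so 4 more Wednesdays after the first → 5.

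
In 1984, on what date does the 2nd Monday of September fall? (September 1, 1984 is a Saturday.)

September 10, 1984

September 1984 begins on a Saturday, so the first Monday is September 3 (2 days later).
The 2nd Monday is 1 weeks later: 3 + 7 = 10.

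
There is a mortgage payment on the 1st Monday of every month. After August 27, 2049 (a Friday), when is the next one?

September 6, 2049

August 2049 starts on a Sunday, so its 1st Monday is August 2, 2049 (1 day in).
That is not after August 27, 2049, so look at September 2049.
September 2049 starts on a Wednesday, so its 1st Monday is September 6, 2049 (5 days in).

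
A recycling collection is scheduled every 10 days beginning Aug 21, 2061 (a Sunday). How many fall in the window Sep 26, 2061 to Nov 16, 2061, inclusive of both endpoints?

Occurrences land 10·i days after Aug 21, 2061 for i = 0, 1, 2, …
Sep 26, 2061 is 36 days after the start; 36 ÷ 10 = 3 remainder 6; since the remainder is 6, round up to i = 4. First occurrence in the window: #5 on Sep 30, 2061 (4×10 = 40 days in).
Nov 16, 2061 is 87 days after the start; 87 ÷ 10 = 8 remainder 7. Last occurrence in the window: #9 on Nov 9, 2061.
Occurrences #5 through #9: 5 in total.

5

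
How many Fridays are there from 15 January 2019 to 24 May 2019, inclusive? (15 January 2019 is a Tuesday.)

15 January 2019 is a Tuesday; the first Friday on or after it is 18 January 2019 (3 days later).
From 18 January 2019 to 24 May 2019: 13 + 28 + 31 + 30 + 24 = 126 days (rest of January, February, March, April, May).
126 ÷ 7 = 18 full weeks with remainder 0, so 18 more Fridays after the first → 19.

19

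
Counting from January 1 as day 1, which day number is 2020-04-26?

117

Days in months before April: 31 + 29 + 31 = 91.
Plus 26 days into April → day 117.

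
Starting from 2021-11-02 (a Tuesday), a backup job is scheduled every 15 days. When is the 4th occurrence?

The 4th occurrence is 3 intervals after the first: 3 × 15 = 45 days after 2021-11-02.
November has 30 days — 28 days to the end of November leaves 17.
17 days into December → 2021-12-17.

2021-12-17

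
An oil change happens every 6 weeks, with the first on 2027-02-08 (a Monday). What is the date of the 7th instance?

2027-10-18

The 7th occurrence is 6 intervals after the first: 6 × 42 = 252 days after 2027-02-08.
February has 28 days — 20 days to the end of February leaves 232.
March has 31 days (201 left).
April has 30 days (171 left).
May has 31 days (140 left).
June has 30 days (110 left).
July has 31 days (79 left).
August has 31 days (48 left).
September has 30 days (18 left).
18 days into October → 2027-10-18.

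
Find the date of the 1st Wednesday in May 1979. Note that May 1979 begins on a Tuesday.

May 1979 begins on a Tuesday, so the first Wednesday is May 2 (1 day later).

1979-05-02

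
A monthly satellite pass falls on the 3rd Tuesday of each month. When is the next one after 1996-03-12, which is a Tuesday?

1996-03-19

March 1996 starts on a Friday; its first Tuesday is the 5th, so the 3rd Tuesday is the 19th — 1996-03-19.
1996-03-19 is after 1996-03-12, so that is the next one.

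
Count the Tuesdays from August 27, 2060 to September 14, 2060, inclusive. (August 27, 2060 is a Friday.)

3

August 27, 2060 is a Friday; the first Tuesday on or after it is August 31, 2060 (4 days later).
From August 31, 2060 to September 14, 2060: 0 + 14 = 14 days (rest of August, September).
14 ÷ 7 = 2 full weeks with remainder 0, so 2 more Tuesdays after the first → 3.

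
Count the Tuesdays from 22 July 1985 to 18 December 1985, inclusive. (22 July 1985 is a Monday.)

22 July 1985 is a Monday; the first Tuesday on or after it is 23 July 1985 (1 day later).
From 23 July 1985 to 18 December 1985: 8 + 31 + 30 + 31 + 30 + 18 = 148 days (rest of July, August, September, October, November, December).
148 ÷ 7 = 21 full weeks with remainder 1, so 21 more Tuesdays after the first → 22.

22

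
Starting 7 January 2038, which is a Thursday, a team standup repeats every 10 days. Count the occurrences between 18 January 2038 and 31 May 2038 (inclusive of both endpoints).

Occurrences land 10·i days after 7 January 2038 for i = 0, 1, 2, …
18 January 2038 is 11 days after the start; 11 ÷ 10 = 1 remainder 1; since the remainder is 1, round up to i = 2. First occurrence in the window: #3 on 27 January 2038 (2×10 = 20 days in).
31 May 2038 is 144 days after the start; 144 ÷ 10 = 14 remainder 4. Last occurrence in the window: #15 on 27 May 2038.
Occurrences #3 through #15: 13 in total.

13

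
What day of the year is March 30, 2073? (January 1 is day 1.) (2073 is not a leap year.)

89

Days in months before March: 31 + 28 = 59.
Plus 30 days into March → day 89.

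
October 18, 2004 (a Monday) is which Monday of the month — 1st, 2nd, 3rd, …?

Day 18 falls in week ⌈18/7⌉ of the month.
Days 1–7 hold the 1st Monday, 8–14 the 2nd, 15–21 the 3rd, 22–28 the 4th, 29–31 the 5th.
18 is in the range for the 3rd.

3rd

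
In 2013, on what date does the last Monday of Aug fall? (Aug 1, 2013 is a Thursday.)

Aug 26, 2013

Aug 2013 begins on a Thursday, so the first Monday is Aug 5 (4 days later).
Aug 2013 has 31 days. Adding weeks: 5, 12, 19, 26 — the last one ≤ 31 is the 26th.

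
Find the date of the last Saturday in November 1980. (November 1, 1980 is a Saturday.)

1980-11-29

November 1980 begins on a Saturday, so the first Saturday is November 1.
November 1980 has 30 days. Adding weeks: 1, 8, 15, 22, 29 — the last one ≤ 30 is the 29th.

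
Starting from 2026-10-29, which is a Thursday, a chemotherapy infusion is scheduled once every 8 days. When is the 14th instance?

The 14th occurrence is 13 intervals after the first: 13 × 8 = 104 days after 2026-10-29.
October has 31 days — 2 days to the end of October leaves 102.
November has 30 days (72 left).
December has 31 days (41 left).
January has 31 days (10 left).
10 days into February → 2027-02-10.

2027-02-10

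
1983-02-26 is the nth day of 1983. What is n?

Days in months before February: 31 = 31.
Plus 26 days into February → day 57.

57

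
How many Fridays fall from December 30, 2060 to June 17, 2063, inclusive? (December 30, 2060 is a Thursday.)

December 30, 2060 is a Thursday; the first Friday on or after it is December 31, 2060 (1 day later).
From December 31, 2060 to June 17, 2063: 0 + 365 + 365 + 168 = 898 days (rest of 2060, 2061, 2062, to June 17, 2063 in 2063).
898 ÷ 7 = 128 full weeks with remainder 2, so 128 more Fridays after the first → 129.

129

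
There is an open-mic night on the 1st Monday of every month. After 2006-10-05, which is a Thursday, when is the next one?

October 2006 starts on a Sunday, so its 1st Monday is 2006-10-02 (1 day in).
That is not after 2006-10-05, so look at November 2006.
November 2006 starts on a Wednesday, so its 1st Monday is 2006-11-06 (5 days in).

2006-11-06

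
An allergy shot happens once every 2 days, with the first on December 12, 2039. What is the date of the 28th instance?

February 4, 2040

The 28th occurrence is 27 intervals after the first: 27 × 2 = 54 days after December 12, 2039.
December has 31 days — 19 days to the end of December leaves 35.
January has 31 days (4 left).
4 days into February → February 4, 2040.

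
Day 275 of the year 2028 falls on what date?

October 1, 2028

January has 31 days (275 − 31 = 244 remain).
February has 29 days (244 − 29 = 215 remain).
March has 31 days (215 − 31 = 184 remain).
April has 30 days (184 − 30 = 154 remain).
May has 31 days (154 − 31 = 123 remain).
June has 30 days (123 − 30 = 93 remain).
July has 31 days (93 − 31 = 62 remain).
August has 31 days (62 − 31 = 31 remain).
September has 30 days (31 − 30 = 1 remain).
1 into October → October 1.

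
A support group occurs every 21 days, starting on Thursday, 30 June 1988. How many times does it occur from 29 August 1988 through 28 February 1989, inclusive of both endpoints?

Occurrences land 21·i days after 30 June 1988 for i = 0, 1, 2, …
29 August 1988 is 60 days after the start; 60 ÷ 21 = 2 remainder 18; since the remainder is 18, round up to i = 3. First occurrence in the window: #4 on 1 September 1988 (3×21 = 63 days in).
28 February 1989 is 243 days after the start; 243 ÷ 21 = 11 remainder 12. Last occurrence in the window: #12 on 16 February 1989.
Occurrences #4 through #12: 9 in total.

9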